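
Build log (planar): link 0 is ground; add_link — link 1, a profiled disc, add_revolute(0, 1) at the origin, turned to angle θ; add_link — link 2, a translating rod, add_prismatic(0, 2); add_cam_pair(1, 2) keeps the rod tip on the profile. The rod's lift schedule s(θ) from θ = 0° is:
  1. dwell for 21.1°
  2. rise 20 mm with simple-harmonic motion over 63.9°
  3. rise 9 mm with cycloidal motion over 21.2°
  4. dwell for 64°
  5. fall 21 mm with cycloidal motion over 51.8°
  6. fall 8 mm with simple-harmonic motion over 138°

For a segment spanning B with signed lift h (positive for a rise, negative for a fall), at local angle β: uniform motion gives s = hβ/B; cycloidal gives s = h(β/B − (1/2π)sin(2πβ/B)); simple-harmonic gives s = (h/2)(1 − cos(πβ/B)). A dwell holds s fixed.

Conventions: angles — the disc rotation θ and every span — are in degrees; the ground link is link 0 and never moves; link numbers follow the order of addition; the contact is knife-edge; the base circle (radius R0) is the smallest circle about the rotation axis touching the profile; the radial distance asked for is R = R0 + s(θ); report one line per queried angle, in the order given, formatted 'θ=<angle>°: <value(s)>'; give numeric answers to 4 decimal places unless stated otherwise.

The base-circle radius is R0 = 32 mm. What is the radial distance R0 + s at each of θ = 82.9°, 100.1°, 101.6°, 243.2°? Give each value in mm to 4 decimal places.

seg 1 [0°–21.1°] dwell: s stays 0.0000
seg 2 [21.1°–85°] simple-harmonic, h=20: θ=82.9° here. β=61.8, B=63.9. 20/2·(1 − cos(π·0.9671)) = 19.9467 → s = 19.9467
seg 2 [21.1°–85°] simple-harmonic, h=20: full span → s += 20 → s = 20.0000
seg 3 [85°–106.2°] cycloidal, h=9: θ=100.1° here. β=15.1, B=21.2. 9·(0.7123 − sin(2π·0.7123)/(2π)) = 7.8027 → s = 27.8027
seg 3 [85°–106.2°] cycloidal, h=9: θ=101.6° here. β=16.6, B=21.2. 9·(0.7830 − sin(2π·0.7830)/(2π)) = 8.4488 → s = 28.4488
seg 3 [85°–106.2°] cycloidal, h=9: full span → s += 9 → s = 29.0000
seg 4 [106.2°–170.2°] dwell: s stays 29.0000
seg 5 [170.2°–222°] cycloidal, h=-21: full span → s += -21 → s = 8.0000
seg 6 [222°–360°] simple-harmonic, h=-8: θ=243.2° here. β=21.2, B=138. -8/2·(1 − cos(π·0.1536)) = -0.4569 → s = 7.5431
θ=82.9°: R = R0 + s = 32 + 19.9467 = 51.9467
θ=100.1°: R = R0 + s = 32 + 27.8027 = 59.8027
θ=101.6°: R = R0 + s = 32 + 28.4488 = 60.4488
θ=243.2°: R = R0 + s = 32 + 7.5431 = 39.5431

θ=82.9°: 51.9467
θ=100.1°: 59.8027
θ=101.6°: 60.4488
θ=243.2°: 39.5431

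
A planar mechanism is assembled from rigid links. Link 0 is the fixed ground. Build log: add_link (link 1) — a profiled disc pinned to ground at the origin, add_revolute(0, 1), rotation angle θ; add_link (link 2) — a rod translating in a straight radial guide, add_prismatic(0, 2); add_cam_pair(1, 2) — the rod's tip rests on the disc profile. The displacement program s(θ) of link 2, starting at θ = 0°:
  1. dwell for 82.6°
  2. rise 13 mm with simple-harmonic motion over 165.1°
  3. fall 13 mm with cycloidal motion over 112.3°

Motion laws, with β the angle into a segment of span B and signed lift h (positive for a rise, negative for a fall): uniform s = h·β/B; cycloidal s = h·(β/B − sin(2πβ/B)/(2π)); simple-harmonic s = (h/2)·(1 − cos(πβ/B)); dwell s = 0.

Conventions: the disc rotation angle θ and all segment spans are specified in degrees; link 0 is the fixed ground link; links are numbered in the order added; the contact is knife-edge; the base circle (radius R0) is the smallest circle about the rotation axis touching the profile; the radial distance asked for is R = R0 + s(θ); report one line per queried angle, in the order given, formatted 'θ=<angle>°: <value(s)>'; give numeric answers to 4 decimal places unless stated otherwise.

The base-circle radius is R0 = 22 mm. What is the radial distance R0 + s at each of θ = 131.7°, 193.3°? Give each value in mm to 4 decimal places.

seg 1 [0°–82.6°] dwell: s stays 0.0000
seg 2 [82.6°–247.7°] simple-harmonic, h=13: θ=131.7° here. β=49.1, B=165.1. 13/2·(1 − cos(π·0.2974)) = 2.6365 → s = 2.6365
seg 2 [82.6°–247.7°] simple-harmonic, h=13: θ=193.3° here. β=110.7, B=165.1. 13/2·(1 − cos(π·0.6705)) = 9.8176 → s = 9.8176
θ=131.7°: R = R0 + s = 22 + 2.6365 = 24.6365
θ=193.3°: R = R0 + s = 22 + 9.8176 = 31.8176

θ=131.7°: 24.6365
θ=193.3°: 31.8176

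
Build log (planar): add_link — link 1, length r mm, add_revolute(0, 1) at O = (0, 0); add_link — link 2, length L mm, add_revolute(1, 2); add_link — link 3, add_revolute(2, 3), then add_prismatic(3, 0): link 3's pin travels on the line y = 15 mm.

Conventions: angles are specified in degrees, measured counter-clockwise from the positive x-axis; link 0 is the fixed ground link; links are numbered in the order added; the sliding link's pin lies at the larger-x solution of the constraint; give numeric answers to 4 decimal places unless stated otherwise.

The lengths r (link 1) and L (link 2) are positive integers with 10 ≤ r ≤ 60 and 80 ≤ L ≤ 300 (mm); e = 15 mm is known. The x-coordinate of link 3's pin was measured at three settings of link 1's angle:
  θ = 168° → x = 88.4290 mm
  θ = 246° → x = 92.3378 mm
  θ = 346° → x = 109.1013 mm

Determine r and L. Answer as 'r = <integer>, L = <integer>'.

constraint per measurement: (x − r cos θ)² + (r sin θ − e)² = L²
subtracting the θ₁ and θ₂ equations cancels the r² and L² terms:
r = (x₁² − x₂²) / (2[(x₁cos θ₁ + e sin θ₁) − (x₂cos θ₂ + e sin θ₂)]) = 10.9999 → r = 11
L² = (x₁ − r cos θ₁)² + (r sin θ₁ − e)² = 10000.0027 → L = 100.0000 → L = 100
check at θ₃=346°: x = 109.1013 (printed 109.1013) ✓

r = 11, L = 100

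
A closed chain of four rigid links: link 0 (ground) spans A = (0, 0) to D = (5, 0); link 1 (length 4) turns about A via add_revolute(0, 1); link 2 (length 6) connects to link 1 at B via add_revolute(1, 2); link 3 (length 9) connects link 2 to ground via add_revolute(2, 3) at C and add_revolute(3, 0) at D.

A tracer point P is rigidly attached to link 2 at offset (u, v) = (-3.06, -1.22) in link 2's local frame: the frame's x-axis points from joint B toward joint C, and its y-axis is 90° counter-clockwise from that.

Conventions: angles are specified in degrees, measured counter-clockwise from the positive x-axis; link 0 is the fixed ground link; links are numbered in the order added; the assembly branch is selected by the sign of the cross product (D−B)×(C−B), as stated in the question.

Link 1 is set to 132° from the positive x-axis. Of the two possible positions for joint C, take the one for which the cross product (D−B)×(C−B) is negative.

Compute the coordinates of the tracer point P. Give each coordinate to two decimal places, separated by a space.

A=(0,0), D=(5.00,0)
B = A + 4.00·(cos132°, sin132°) = (-2.6765, 2.9726)
|BD| = 8.2320
circle(B,6.00) ∩ circle(D,9.00): a=1.3827, h=5.8385
  candidates: C₊=(0.7212,7.9178) cross=48.062; C₋=(-3.4954,-2.9713) cross=-48.062
  branch - wants cross < 0 → take C=(-3.4954,-2.9713) (cross=-48.062)
ex = (C−B)/|BC| = (-0.1365,-0.9906); ey = (0.9906,-0.1365)
P = B + -3.06·ex + -1.22·ey = (-3.4675,6.1704)

-3.47 6.17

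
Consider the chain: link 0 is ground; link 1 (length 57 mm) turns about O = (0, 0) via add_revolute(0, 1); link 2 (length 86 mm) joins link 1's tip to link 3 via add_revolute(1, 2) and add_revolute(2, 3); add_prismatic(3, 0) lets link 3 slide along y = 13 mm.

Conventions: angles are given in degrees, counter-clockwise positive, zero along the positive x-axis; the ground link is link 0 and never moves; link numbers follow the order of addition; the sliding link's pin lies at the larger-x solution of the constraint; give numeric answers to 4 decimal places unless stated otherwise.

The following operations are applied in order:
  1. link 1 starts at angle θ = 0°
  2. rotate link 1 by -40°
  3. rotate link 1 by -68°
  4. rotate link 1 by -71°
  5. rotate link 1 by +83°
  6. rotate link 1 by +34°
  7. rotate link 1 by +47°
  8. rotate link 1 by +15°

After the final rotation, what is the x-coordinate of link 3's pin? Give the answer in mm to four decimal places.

geometry: r = 57 mm, L = 86 mm, e = 13 mm; θ starts at 0°
rotate link 1 by -40°: θ ← 0° -40° = -40°
rotate link 1 by -68°: θ ← -40° -68° = -108°
rotate link 1 by -71°: θ ← -108° -71° = -179°
rotate link 1 by +83°: θ ← -179° +83° = -96°
rotate link 1 by +34°: θ ← -96° +34° = -62°
rotate link 1 by +47°: θ ← -62° +47° = -15°
rotate link 1 by +15°: θ ← -15° +15° = 0°
crank pin P = (r cos θ, r sin θ) = (57.000000, 0.000000)
h = r sin θ − e = 0.000000 − 13 = -13.000000
x = r cos θ + √(L² − h²) = 57.000000 + 85.011764 = 142.011764

142.0118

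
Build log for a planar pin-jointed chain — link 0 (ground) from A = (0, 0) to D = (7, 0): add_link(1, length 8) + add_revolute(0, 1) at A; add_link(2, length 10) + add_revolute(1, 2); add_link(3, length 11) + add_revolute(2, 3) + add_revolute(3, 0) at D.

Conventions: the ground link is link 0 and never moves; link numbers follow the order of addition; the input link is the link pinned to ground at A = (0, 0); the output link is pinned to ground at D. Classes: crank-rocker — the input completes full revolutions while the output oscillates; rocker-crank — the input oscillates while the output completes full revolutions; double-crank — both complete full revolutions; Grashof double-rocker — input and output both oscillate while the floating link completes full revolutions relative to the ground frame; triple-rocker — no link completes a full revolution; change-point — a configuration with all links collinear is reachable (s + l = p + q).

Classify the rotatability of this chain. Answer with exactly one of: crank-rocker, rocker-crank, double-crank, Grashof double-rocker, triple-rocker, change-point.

lengths: ground=7, input=8, coupler=10, output=11
sorted: s=7 (shortest), l=11 (longest), p+q=18
s + l = 18 vs p + q = 18
s + l = p + q → change-point (collinear configuration reachable)

change-point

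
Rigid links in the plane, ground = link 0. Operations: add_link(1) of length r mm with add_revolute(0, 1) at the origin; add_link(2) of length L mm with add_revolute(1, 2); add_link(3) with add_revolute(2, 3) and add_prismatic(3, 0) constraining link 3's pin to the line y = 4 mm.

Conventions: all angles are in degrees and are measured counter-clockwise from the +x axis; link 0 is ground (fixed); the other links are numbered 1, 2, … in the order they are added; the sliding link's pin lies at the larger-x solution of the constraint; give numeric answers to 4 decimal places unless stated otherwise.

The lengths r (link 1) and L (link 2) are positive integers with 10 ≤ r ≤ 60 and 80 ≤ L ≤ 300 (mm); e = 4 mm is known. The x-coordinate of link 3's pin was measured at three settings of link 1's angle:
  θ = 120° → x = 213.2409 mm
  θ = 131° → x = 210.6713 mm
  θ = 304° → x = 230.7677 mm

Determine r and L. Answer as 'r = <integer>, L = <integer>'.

constraint per measurement: (x − r cos θ)² + (r sin θ − e)² = L²
subtracting the θ₁ and θ₂ equations cancels the r² and L² terms:
r = (x₁² − x₂²) / (2[(x₁cos θ₁ + e sin θ₁) − (x₂cos θ₂ + e sin θ₂)]) = 17.0001 → r = 17
L² = (x₁ − r cos θ₁)² + (r sin θ₁ − e)² = 49283.9973 → L = 222.0000 → L = 222
check at θ₃=304°: x = 230.7677 (printed 230.7677) ✓

r = 17, L = 222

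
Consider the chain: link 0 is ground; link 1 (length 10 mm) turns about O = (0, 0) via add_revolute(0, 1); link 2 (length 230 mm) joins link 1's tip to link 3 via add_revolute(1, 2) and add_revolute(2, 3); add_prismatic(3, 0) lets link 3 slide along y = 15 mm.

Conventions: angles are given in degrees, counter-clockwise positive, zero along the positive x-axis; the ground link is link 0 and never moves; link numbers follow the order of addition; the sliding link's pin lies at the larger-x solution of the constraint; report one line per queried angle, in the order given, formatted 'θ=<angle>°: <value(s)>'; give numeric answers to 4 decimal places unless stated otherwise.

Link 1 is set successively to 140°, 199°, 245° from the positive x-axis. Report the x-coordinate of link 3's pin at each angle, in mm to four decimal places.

geometry: r = 10 mm, L = 230 mm, e = 15 mm
θ=140°: crank pin P = (r cos θ, r sin θ) = (-7.660444, 6.427876)
θ=140°: h = r sin θ − e = 6.427876 − 15 = -8.572124
θ=140°: x = r cos θ + √(L² − h²) = -7.660444 + 229.840203 = 222.179758
θ=199°: crank pin P = (r cos θ, r sin θ) = (-9.455186, -3.255682)
θ=199°: h = r sin θ − e = -3.255682 − 15 = -18.255682
θ=199°: x = r cos θ + √(L² − h²) = -9.455186 + 229.274356 = 219.819170
θ=245°: crank pin P = (r cos θ, r sin θ) = (-4.226183, -9.063078)
θ=245°: h = r sin θ − e = -9.063078 − 15 = -24.063078
θ=245°: x = r cos θ + √(L² − h²) = -4.226183 + 228.737772 = 224.511589

θ=140°: 222.1798
θ=199°: 219.8192
θ=245°: 224.5116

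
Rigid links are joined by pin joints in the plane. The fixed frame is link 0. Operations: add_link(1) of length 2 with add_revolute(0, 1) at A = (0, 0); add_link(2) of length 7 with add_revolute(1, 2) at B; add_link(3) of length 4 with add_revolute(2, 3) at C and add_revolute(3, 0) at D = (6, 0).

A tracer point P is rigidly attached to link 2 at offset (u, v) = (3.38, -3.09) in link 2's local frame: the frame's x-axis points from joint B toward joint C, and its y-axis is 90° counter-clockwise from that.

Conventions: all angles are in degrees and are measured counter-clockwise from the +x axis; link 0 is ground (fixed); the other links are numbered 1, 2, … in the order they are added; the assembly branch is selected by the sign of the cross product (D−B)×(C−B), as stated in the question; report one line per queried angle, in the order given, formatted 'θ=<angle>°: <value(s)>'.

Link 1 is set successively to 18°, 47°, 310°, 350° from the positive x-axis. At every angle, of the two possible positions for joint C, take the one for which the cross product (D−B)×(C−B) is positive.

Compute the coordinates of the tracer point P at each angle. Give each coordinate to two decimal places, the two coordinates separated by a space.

A=(0,0), D=(6.00,0)
θ=18°: B = A + 2.00·(cos18°, sin18°) = (1.9021, 0.6180)
θ=18°: |BD| = 4.1442
θ=18°: circle(B,7.00) ∩ circle(D,4.00): a=6.0536, h=3.5149
θ=18°:   candidates: C₊=(8.4122,3.1908) cross=14.567; C₋=(7.3638,-3.7603) cross=-14.567
θ=18°:   branch + wants cross > 0 → take C=(8.4122,3.1908) (cross=14.567)
θ=18°: ex = (C−B)/|BC| = (0.9300,0.3675); ey = (-0.3675,0.9300)
θ=18°: P = B + 3.38·ex + -3.09·ey = (6.1812,-1.0134)
θ=47°: B = A + 2.00·(cos47°, sin47°) = (1.3640, 1.4627)
θ=47°: |BD| = 4.8613
θ=47°: circle(B,7.00) ∩ circle(D,4.00): a=5.8248, h=3.8822
θ=47°:   candidates: C₊=(8.0870,3.4124) cross=18.873; C₋=(5.7508,-3.9922) cross=-18.873
θ=47°:   branch + wants cross > 0 → take C=(8.0870,3.4124) (cross=18.873)
θ=47°: ex = (C−B)/|BC| = (0.9604,0.2785); ey = (-0.2785,0.9604)
θ=47°: P = B + 3.38·ex + -3.09·ey = (5.4709,-0.5636)
θ=310°: B = A + 2.00·(cos310°, sin310°) = (1.2856, -1.5321)
θ=310°: |BD| = 4.9571
θ=310°: circle(B,7.00) ∩ circle(D,4.00): a=5.8071, h=3.9086
θ=310°:   candidates: C₊=(5.6003,3.9800) cross=19.376; C₋=(8.0164,-3.4546) cross=-19.376
θ=310°:   branch + wants cross > 0 → take C=(5.6003,3.9800) (cross=19.376)
θ=310°: ex = (C−B)/|BC| = (0.6164,0.7874); ey = (-0.7874,0.6164)
θ=310°: P = B + 3.38·ex + -3.09·ey = (5.8022,-0.7752)
θ=350°: B = A + 2.00·(cos350°, sin350°) = (1.9696, -0.3473)
θ=350°: |BD| = 4.0453
θ=350°: circle(B,7.00) ∩ circle(D,4.00): a=6.1014, h=3.4311
θ=350°:   candidates: C₊=(7.7540,3.5949) cross=13.880; C₋=(8.3431,-3.2419) cross=-13.880
θ=350°:   branch + wants cross > 0 → take C=(7.7540,3.5949) (cross=13.880)
θ=350°: ex = (C−B)/|BC| = (0.8263,0.5632); ey = (-0.5632,0.8263)
θ=350°: P = B + 3.38·ex + -3.09·ey = (6.5028,-0.9971)

θ=18°: 6.18 -1.01
θ=47°: 5.47 -0.56
θ=310°: 5.80 -0.78
θ=350°: 6.50 -1.00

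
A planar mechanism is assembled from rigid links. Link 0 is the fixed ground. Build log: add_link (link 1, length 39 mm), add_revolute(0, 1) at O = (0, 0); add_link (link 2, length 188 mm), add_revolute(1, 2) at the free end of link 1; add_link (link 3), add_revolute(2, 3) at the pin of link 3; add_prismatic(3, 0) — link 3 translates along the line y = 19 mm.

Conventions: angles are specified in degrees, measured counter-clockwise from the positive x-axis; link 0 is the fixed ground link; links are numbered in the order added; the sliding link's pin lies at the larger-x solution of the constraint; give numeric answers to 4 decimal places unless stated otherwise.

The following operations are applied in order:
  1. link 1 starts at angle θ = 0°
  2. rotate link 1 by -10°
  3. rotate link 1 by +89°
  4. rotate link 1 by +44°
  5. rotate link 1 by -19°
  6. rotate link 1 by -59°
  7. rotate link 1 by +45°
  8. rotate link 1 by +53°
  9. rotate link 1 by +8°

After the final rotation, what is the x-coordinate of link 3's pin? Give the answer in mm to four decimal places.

geometry: r = 39 mm, L = 188 mm, e = 19 mm; θ starts at 0°
rotate link 1 by -10°: θ ← 0° -10° = -10°
rotate link 1 by +89°: θ ← -10° +89° = 79°
rotate link 1 by +44°: θ ← 79° +44° = 123°
rotate link 1 by -19°: θ ← 123° -19° = 104°
rotate link 1 by -59°: θ ← 104° -59° = 45°
rotate link 1 by +45°: θ ← 45° +45° = 90°
rotate link 1 by +53°: θ ← 90° +53° = 143°
rotate link 1 by +8°: θ ← 143° +8° = 151°
crank pin P = (r cos θ, r sin θ) = (-34.110169, 18.907575)
h = r sin θ − e = 18.907575 − 19 = -0.092425
x = r cos θ + √(L² − h²) = -34.110169 + 187.999977 = 153.889809

153.8898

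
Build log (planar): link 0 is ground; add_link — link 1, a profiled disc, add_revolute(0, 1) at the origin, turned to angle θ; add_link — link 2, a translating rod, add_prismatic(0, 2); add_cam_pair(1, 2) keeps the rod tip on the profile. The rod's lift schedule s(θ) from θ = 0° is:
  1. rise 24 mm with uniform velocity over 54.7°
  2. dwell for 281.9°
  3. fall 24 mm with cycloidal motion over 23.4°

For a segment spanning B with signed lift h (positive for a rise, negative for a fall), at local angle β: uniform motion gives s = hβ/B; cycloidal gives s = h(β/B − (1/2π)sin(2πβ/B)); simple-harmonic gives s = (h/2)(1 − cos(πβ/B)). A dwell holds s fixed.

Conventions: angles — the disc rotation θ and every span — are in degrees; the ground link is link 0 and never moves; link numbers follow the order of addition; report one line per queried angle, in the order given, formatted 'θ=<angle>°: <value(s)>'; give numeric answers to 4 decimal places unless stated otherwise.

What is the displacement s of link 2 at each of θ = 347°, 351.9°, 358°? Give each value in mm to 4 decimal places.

seg 1 [0°–54.7°] uniform, h=24: full span → s += 24 → s = 24.0000
seg 2 [54.7°–336.6°] dwell: s stays 24.0000
seg 3 [336.6°–360°] cycloidal, h=-24: θ=347° here. β=10.4, B=23.4. -24·(0.4444 − sin(2π·0.4444)/(2π)) = -9.3602 → s = 14.6398
seg 3 [336.6°–360°] cycloidal, h=-24: θ=351.9° here. β=15.3, B=23.4. -24·(0.6538 − sin(2π·0.6538)/(2π)) = -18.8359 → s = 5.1641
seg 3 [336.6°–360°] cycloidal, h=-24: θ=358° here. β=21.4, B=23.4. -24·(0.9145 − sin(2π·0.9145)/(2π)) = -23.9028 → s = 0.0972

θ=347°: 14.6398
θ=351.9°: 5.1641
θ=358°: 0.0972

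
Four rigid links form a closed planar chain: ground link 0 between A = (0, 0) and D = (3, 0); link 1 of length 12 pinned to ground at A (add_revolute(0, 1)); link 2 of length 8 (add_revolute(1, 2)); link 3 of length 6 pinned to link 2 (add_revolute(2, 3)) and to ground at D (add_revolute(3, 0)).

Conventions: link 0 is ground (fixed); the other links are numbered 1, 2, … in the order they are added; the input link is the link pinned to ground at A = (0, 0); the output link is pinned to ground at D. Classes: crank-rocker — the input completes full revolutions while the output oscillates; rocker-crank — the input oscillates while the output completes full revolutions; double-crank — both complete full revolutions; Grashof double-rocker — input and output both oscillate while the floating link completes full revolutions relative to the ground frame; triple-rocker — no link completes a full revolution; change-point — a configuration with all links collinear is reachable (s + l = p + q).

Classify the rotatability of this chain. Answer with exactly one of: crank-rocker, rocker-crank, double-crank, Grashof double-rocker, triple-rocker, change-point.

lengths: ground=3, input=12, coupler=8, output=6
sorted: s=3 (shortest), l=12 (longest), p+q=14
s + l = 15 vs p + q = 14
s + l > p + q → non-Grashof → no link fully rotates → triple-rocker

triple-rocker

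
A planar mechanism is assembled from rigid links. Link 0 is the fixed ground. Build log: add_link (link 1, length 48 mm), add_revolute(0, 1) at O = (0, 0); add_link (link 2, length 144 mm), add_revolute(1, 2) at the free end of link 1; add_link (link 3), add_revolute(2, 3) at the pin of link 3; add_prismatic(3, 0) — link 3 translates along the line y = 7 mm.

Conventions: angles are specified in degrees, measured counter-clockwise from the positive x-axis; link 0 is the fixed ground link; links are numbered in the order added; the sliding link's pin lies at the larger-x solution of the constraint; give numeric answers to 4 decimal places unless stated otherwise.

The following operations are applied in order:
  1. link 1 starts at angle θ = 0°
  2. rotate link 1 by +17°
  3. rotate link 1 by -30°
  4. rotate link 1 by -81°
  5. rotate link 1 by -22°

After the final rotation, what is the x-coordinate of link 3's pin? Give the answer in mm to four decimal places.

geometry: r = 48 mm, L = 144 mm, e = 7 mm; θ starts at 0°
rotate link 1 by +17°: θ ← 0° +17° = 17°
rotate link 1 by -30°: θ ← 17° -30° = -13°
rotate link 1 by -81°: θ ← -13° -81° = -94°
rotate link 1 by -22°: θ ← -94° -22° = -116°
crank pin P = (r cos θ, r sin θ) = (-21.041815, -43.142114)
h = r sin θ − e = -43.142114 − 7 = -50.142114
x = r cos θ + √(L² − h²) = -21.041815 + 134.988031 = 113.946215

113.9462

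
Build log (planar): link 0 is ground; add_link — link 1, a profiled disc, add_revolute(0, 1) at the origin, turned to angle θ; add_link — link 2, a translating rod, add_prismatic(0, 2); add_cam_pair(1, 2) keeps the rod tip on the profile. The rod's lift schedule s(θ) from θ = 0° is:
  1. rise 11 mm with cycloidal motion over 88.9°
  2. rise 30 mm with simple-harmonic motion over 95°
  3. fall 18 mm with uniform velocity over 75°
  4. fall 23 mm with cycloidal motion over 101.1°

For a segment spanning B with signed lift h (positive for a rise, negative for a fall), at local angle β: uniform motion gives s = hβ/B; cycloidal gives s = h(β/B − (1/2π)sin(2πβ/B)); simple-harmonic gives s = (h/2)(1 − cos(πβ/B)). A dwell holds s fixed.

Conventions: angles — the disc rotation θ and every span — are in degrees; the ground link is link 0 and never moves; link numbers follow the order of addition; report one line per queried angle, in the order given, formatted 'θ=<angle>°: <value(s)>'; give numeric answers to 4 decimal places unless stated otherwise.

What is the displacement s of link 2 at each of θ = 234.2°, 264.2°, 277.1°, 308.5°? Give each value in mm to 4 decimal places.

seg 1 [0°–88.9°] cycloidal, h=11: full span → s += 11 → s = 11.0000
seg 2 [88.9°–183.9°] simple-harmonic, h=30: full span → s += 30 → s = 41.0000
seg 3 [183.9°–258.9°] uniform, h=-18: θ=234.2° here. β=50.3, B=75. -18·50.3/75 = -12.0720 → s = 28.9280
seg 3 [183.9°–258.9°] uniform, h=-18: full span → s += -18 → s = 23.0000
seg 4 [258.9°–360°] cycloidal, h=-23: θ=264.2° here. β=5.3, B=101.1. -23·(0.0524 − sin(2π·0.0524)/(2π)) = -0.0217 → s = 22.9783
seg 4 [258.9°–360°] cycloidal, h=-23: θ=277.1° here. β=18.2, B=101.1. -23·(0.1800 − sin(2π·0.1800)/(2π)) = -0.8281 → s = 22.1719
seg 4 [258.9°–360°] cycloidal, h=-23: θ=308.5° here. β=49.6, B=101.1. -23·(0.4906 − sin(2π·0.4906)/(2π)) = -11.0679 → s = 11.9321

θ=234.2°: 28.9280
θ=264.2°: 22.9783
θ=277.1°: 22.1719
θ=308.5°: 11.9321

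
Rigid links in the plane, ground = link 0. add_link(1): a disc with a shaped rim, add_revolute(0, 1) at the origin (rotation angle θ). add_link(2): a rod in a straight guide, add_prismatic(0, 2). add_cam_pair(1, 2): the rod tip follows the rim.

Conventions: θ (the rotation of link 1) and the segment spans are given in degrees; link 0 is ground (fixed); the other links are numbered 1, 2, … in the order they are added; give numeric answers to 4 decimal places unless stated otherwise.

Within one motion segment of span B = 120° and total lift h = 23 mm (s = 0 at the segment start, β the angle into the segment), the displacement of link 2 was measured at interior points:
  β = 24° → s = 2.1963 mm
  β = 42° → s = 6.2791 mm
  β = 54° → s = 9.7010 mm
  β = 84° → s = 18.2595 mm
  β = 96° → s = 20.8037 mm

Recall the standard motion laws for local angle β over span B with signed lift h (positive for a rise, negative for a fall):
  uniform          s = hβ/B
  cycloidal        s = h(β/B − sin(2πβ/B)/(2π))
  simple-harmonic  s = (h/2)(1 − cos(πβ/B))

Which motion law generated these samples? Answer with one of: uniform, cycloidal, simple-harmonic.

candidates at β/B = r: uniform s = h·r (linear in β); cycloidal s = h·(r − sin(2πr)/(2π)); simple-harmonic s = (h/2)(1 − cos(πr))
β=24°: printed 2.1963 | uniform 4.6000, cycloidal 1.1186, simple-harmonic 2.1963
β=42°: printed 6.2791 | uniform 8.0500, cycloidal 5.0885, simple-harmonic 6.2791
β=54°: printed 9.7010 | uniform 10.3500, cycloidal 9.2188, simple-harmonic 9.7010
β=84°: printed 18.2595 | uniform 16.1000, cycloidal 19.5814, simple-harmonic 18.2595
β=96°: printed 20.8037 | uniform 18.4000, cycloidal 21.8814, simple-harmonic 20.8037
only one law matches every sample → simple-harmonic

simple-harmonic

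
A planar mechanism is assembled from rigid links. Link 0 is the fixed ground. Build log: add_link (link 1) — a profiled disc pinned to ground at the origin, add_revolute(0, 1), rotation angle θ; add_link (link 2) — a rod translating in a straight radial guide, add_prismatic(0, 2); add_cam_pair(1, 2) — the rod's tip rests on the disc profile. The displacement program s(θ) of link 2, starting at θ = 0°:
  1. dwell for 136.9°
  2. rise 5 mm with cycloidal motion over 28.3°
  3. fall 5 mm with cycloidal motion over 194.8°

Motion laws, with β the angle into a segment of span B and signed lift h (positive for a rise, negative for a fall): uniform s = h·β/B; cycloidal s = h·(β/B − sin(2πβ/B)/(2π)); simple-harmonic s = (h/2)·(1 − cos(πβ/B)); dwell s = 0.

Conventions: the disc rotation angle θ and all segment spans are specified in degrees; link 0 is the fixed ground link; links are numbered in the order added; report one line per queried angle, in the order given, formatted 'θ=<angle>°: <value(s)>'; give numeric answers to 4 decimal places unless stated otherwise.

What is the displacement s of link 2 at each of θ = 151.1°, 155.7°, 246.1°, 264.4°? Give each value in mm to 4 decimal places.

seg 1 [0°–136.9°] dwell: s stays 0.0000
seg 2 [136.9°–165.2°] cycloidal, h=5: θ=151.1° here. β=14.2, B=28.3. 5·(0.5018 − sin(2π·0.5018)/(2π)) = 2.5177 → s = 2.5177
seg 2 [136.9°–165.2°] cycloidal, h=5: θ=155.7° here. β=18.8, B=28.3. 5·(0.6643 − sin(2π·0.6643)/(2π)) = 4.0048 → s = 4.0048
seg 2 [136.9°–165.2°] cycloidal, h=5: full span → s += 5 → s = 5.0000
seg 3 [165.2°–360°] cycloidal, h=-5: θ=246.1° here. β=80.9, B=194.8. -5·(0.4153 − sin(2π·0.4153)/(2π)) = -1.6727 → s = 3.3273
seg 3 [165.2°–360°] cycloidal, h=-5: θ=264.4° here. β=99.2, B=194.8. -5·(0.5092 − sin(2π·0.5092)/(2π)) = -2.5924 → s = 2.4076

θ=151.1°: 2.5177
θ=155.7°: 4.0048
θ=246.1°: 3.3273
θ=264.4°: 2.4076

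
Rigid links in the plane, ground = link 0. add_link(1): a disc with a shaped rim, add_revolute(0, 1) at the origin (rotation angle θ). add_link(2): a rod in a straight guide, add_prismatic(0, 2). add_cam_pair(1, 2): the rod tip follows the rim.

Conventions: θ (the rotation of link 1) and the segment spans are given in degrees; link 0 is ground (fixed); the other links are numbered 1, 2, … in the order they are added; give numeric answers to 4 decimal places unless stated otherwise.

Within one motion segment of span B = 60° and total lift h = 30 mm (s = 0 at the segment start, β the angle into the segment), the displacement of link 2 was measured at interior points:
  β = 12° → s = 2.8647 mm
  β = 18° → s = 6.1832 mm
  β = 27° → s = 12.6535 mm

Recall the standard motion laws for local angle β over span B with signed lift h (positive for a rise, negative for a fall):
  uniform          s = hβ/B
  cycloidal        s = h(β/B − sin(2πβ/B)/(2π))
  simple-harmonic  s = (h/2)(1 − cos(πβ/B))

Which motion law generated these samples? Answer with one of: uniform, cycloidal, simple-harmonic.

candidates at β/B = r: uniform s = h·r (linear in β); cycloidal s = h·(r − sin(2πr)/(2π)); simple-harmonic s = (h/2)(1 − cos(πr))
β=12°: printed 2.8647 | uniform 6.0000, cycloidal 1.4590, simple-harmonic 2.8647
β=18°: printed 6.1832 | uniform 9.0000, cycloidal 4.4590, simple-harmonic 6.1832
β=27°: printed 12.6535 | uniform 13.5000, cycloidal 12.0246, simple-harmonic 12.6535
only one law matches every sample → simple-harmonic

simple-harmonic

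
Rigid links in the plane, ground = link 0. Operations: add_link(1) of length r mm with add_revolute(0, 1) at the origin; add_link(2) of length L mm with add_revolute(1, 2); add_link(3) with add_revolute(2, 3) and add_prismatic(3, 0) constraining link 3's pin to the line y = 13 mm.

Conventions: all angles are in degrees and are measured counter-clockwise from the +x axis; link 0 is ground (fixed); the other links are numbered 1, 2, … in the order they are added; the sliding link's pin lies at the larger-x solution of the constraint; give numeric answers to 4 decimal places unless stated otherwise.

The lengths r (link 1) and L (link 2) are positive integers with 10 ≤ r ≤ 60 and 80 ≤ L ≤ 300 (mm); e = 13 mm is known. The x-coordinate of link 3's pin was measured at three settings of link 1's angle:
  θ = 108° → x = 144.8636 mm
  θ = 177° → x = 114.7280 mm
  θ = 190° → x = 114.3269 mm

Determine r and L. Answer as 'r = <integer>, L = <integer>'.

constraint per measurement: (x − r cos θ)² + (r sin θ − e)² = L²
subtracting the θ₁ and θ₂ equations cancels the r² and L² terms:
r = (x₁² − x₂²) / (2[(x₁cos θ₁ + e sin θ₁) − (x₂cos θ₂ + e sin θ₂)]) = 48.0001 → r = 48
L² = (x₁ − r cos θ₁)² + (r sin θ₁ − e)² = 26569.0142 → L = 163.0000 → L = 163
check at θ₃=190°: x = 114.3269 (printed 114.3269) ✓

r = 48, L = 163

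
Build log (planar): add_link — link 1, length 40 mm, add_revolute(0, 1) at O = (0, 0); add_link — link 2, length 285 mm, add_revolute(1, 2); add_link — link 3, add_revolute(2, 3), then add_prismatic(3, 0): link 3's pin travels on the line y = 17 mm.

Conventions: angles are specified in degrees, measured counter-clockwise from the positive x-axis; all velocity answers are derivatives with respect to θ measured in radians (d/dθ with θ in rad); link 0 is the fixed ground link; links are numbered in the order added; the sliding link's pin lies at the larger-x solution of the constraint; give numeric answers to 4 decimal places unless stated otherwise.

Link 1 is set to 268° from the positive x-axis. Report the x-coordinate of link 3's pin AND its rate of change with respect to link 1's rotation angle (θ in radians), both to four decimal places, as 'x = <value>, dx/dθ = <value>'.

geometry: r = 40 mm, L = 285 mm, e = 17 mm
crank pin P = (r cos θ, r sin θ) = (-1.395980, -39.975633)
h = r sin θ − e = -39.975633 − 17 = -56.975633
x = r cos θ + √(L² − h²) = -1.395980 + 279.246803 = 277.850824
dx/dθ = −r sin θ − h·r cos θ/√(L² − h²) (θ in radians; h = -56.975633) = 39.690807

x = 277.8508, dx/dθ = 39.6908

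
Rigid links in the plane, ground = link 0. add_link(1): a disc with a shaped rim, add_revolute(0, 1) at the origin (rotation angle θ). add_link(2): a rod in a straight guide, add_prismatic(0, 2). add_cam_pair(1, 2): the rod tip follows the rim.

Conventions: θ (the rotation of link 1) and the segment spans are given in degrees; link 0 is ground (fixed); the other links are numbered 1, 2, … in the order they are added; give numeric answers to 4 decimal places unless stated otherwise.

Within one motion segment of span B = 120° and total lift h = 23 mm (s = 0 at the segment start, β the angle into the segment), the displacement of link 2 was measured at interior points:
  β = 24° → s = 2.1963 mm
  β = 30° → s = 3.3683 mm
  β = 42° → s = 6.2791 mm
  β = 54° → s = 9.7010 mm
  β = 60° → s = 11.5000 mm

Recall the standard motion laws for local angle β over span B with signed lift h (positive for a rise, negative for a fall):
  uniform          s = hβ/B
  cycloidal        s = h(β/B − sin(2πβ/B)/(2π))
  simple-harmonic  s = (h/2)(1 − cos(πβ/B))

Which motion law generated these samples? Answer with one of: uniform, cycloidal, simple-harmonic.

candidates at β/B = r: uniform s = h·r (linear in β); cycloidal s = h·(r − sin(2πr)/(2π)); simple-harmonic s = (h/2)(1 − cos(πr))
β=24°: printed 2.1963 | uniform 4.6000, cycloidal 1.1186, simple-harmonic 2.1963
β=30°: printed 3.3683 | uniform 5.7500, cycloidal 2.0894, simple-harmonic 3.3683
β=42°: printed 6.2791 | uniform 8.0500, cycloidal 5.0885, simple-harmonic 6.2791
β=54°: printed 9.7010 | uniform 10.3500, cycloidal 9.2188, simple-harmonic 9.7010
β=60°: printed 11.5000 | uniform 11.5000, cycloidal 11.5000, simple-harmonic 11.5000
only one law matches every sample → simple-harmonic

simple-harmonic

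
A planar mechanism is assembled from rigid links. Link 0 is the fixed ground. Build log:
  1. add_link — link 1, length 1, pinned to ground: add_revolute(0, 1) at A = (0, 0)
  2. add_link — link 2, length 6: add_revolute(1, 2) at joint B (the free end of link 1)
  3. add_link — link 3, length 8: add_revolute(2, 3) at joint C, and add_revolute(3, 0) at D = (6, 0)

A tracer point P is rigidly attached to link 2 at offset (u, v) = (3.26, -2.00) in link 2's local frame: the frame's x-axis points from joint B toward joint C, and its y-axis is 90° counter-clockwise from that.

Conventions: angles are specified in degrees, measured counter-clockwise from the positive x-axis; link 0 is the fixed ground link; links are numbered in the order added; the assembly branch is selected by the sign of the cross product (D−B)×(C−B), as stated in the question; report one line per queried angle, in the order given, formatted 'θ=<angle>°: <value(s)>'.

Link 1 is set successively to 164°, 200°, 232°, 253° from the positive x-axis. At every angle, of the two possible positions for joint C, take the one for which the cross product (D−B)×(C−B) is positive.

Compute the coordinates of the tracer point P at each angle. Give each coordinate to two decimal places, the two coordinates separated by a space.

A=(0,0), D=(6.00,0)
θ=164°: B = A + 1.00·(cos164°, sin164°) = (-0.9613, 0.2756)
θ=164°: |BD| = 6.9667
θ=164°: circle(B,6.00) ∩ circle(D,8.00): a=1.4738, h=5.8162
θ=164°:   candidates: C₊=(0.7415,6.0289) cross=40.520; C₋=(0.2813,-5.5943) cross=-40.520
θ=164°:   branch + wants cross > 0 → take C=(0.7415,6.0289) (cross=40.520)
θ=164°: ex = (C−B)/|BC| = (0.2838,0.9589); ey = (-0.9589,0.2838)
θ=164°: P = B + 3.26·ex + -2.00·ey = (1.8817,2.8340)
θ=200°: B = A + 1.00·(cos200°, sin200°) = (-0.9397, -0.3420)
θ=200°: |BD| = 6.9481
θ=200°: circle(B,6.00) ∩ circle(D,8.00): a=1.4591, h=5.8199
θ=200°:   candidates: C₊=(0.2312,5.5426) cross=40.437; C₋=(0.8041,-6.0830) cross=-40.437
θ=200°:   branch + wants cross > 0 → take C=(0.2312,5.5426) (cross=40.437)
θ=200°: ex = (C−B)/|BC| = (0.1951,0.9808); ey = (-0.9808,0.1951)
θ=200°: P = B + 3.26·ex + -2.00·ey = (1.6580,2.4650)
θ=232°: B = A + 1.00·(cos232°, sin232°) = (-0.6157, -0.7880)
θ=232°: |BD| = 6.6624
θ=232°: circle(B,6.00) ∩ circle(D,8.00): a=1.2299, h=5.8726
θ=232°:   candidates: C₊=(-0.0890,5.1888) cross=39.126; C₋=(1.3002,-6.4739) cross=-39.126
θ=232°:   branch + wants cross > 0 → take C=(-0.0890,5.1888) (cross=39.126)
θ=232°: ex = (C−B)/|BC| = (0.0878,0.9961); ey = (-0.9961,0.0878)
θ=232°: P = B + 3.26·ex + -2.00·ey = (1.6628,2.2839)
θ=253°: B = A + 1.00·(cos253°, sin253°) = (-0.2924, -0.9563)
θ=253°: |BD| = 6.3646
θ=253°: circle(B,6.00) ∩ circle(D,8.00): a=0.9827, h=5.9190
θ=253°:   candidates: C₊=(-0.2102,5.0431) cross=37.672; C₋=(1.5685,-6.6604) cross=-37.672
θ=253°:   branch + wants cross > 0 → take C=(-0.2102,5.0431) (cross=37.672)
θ=253°: ex = (C−B)/|BC| = (0.0137,0.9999); ey = (-0.9999,0.0137)
θ=253°: P = B + 3.26·ex + -2.00·ey = (1.7521,2.2760)

θ=164°: 1.88 2.83
θ=200°: 1.66 2.47
θ=232°: 1.66 2.28
θ=253°: 1.75 2.28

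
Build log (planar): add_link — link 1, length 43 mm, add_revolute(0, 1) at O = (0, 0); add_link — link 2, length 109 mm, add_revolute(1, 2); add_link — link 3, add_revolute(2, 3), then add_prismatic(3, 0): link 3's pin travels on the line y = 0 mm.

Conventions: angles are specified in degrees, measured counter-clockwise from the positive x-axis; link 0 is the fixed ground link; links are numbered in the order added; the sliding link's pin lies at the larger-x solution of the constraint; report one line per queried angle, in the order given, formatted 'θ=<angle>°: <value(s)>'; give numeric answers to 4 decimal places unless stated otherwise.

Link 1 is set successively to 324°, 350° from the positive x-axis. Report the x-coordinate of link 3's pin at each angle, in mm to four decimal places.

geometry: r = 43 mm, L = 109 mm, e = 0 mm
θ=324°: crank pin P = (r cos θ, r sin θ) = (34.787731, -25.274766)
θ=324°: h = r sin θ − e = -25.274766 − 0 = -25.274766
θ=324°: x = r cos θ + √(L² − h²) = 34.787731 + 106.029176 = 140.816907
θ=350°: crank pin P = (r cos θ, r sin θ) = (42.346733, -7.466872)
θ=350°: h = r sin θ − e = -7.466872 − 0 = -7.466872
θ=350°: x = r cos θ + √(L² − h²) = 42.346733 + 108.743946 = 151.090680

θ=324°: 140.8169
θ=350°: 151.0907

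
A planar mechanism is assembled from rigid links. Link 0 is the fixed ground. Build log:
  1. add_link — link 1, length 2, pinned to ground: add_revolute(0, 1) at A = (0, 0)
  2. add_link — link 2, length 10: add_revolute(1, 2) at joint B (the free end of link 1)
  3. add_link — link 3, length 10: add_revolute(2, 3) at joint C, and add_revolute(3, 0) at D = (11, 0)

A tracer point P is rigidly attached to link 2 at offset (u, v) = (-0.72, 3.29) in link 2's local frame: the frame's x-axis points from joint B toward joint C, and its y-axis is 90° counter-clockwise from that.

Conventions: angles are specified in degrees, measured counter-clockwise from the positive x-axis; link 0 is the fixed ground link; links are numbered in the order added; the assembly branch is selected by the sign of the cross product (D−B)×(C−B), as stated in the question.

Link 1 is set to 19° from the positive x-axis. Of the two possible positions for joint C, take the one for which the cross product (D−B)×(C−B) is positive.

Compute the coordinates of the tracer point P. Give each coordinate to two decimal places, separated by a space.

A=(0,0), D=(11.00,0)
B = A + 2.00·(cos19°, sin19°) = (1.8910, 0.6511)
|BD| = 9.1322
circle(B,10.00) ∩ circle(D,10.00): a=4.5661, h=8.8967
  candidates: C₊=(7.0799,9.1996) cross=81.246; C₋=(5.8112,-8.5485) cross=-81.246
  branch + wants cross > 0 → take C=(7.0799,9.1996) (cross=81.246)
ex = (C−B)/|BC| = (0.5189,0.8548); ey = (-0.8548,0.5189)
P = B + -0.72·ex + 3.29·ey = (-1.2950,1.7428)

-1.30 1.74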